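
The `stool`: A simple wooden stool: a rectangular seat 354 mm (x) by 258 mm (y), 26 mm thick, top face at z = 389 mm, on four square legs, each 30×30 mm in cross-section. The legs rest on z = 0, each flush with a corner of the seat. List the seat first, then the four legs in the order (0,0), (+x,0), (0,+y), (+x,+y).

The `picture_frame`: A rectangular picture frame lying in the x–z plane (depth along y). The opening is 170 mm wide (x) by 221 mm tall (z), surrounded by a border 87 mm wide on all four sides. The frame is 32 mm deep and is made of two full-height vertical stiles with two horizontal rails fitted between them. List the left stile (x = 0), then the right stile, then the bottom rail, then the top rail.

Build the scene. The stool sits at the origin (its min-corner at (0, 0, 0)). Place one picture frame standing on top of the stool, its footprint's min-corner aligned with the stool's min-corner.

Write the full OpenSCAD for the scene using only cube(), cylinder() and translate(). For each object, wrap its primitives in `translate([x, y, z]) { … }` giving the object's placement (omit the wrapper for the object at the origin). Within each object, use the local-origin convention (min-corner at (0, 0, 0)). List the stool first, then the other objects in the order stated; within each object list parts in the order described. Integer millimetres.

translate([0, 0, 363]) cube([354, 258, 26]);
cube([30, 30, 363]);
translate([324, 0, 0]) cube([30, 30, 363]);
translate([0, 228, 0]) cube([30, 30, 363]);
translate([324, 228, 0]) cube([30, 30, 363]);
translate([0, 0, 389]) {
  cube([87, 32, 395]);
  translate([257, 0, 0]) cube([87, 32, 395]);
  translate([87, 0, 0]) cube([170, 32, 87]);
  translate([87, 0, 308]) cube([170, 32, 87]);
}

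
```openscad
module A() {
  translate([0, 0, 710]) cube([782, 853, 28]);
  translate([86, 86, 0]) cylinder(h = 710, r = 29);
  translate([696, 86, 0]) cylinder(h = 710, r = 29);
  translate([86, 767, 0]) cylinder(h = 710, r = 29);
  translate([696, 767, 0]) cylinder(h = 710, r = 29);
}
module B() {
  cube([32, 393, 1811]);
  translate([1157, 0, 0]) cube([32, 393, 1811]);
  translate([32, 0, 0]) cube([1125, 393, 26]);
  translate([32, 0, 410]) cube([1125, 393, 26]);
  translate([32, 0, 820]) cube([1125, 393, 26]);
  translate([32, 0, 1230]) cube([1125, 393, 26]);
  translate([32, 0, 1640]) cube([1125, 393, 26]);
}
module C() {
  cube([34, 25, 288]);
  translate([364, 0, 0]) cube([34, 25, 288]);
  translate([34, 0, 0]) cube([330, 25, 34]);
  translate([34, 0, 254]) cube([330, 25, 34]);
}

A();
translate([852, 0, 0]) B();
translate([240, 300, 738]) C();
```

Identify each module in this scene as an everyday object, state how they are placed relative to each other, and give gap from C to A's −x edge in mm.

The picture frame's min-x is at 240; the table's min-x is 0; gap = 240 mm.

A is a table. B is a bookshelf. C is a picture frame. The bookshelf is on the floor beside the table on its +x side. The picture frame is on top of the table. The gap from the picture frame to the table's −x edge is 240 mm.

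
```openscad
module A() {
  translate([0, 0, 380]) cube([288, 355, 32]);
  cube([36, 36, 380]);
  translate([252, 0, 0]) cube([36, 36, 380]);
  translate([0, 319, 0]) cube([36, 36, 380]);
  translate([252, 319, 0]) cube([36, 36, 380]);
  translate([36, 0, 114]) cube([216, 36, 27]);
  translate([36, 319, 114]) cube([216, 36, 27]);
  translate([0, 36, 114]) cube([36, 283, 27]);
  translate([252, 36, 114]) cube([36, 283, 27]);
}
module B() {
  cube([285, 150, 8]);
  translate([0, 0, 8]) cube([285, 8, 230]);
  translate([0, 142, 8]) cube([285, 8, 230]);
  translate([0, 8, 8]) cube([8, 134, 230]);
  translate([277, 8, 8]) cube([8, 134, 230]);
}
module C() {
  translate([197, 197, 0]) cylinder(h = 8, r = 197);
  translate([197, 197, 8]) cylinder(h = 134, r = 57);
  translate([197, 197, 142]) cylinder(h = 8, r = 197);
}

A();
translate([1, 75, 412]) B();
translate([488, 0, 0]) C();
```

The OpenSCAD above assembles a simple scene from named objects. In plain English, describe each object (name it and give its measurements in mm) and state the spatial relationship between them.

A is a four-legged stool. The seat is a 288×355×32 mm slab whose top surface is at z = 412 mm; four square legs, each 36×36 mm in cross-section, run from the floor (z = 0) to the underside of the seat, each flush with a corner of the seat. Four stretchers, 36 mm wide and 27 mm tall, connect adjacent legs with their undersides at z = 114 mm, each running between the inner faces of the legs it joins and aligned with the legs' outer faces on the other axis.

B is an open-topped rectangular box: outside dimensions 285×150×238 mm, with a uniform wall and base thickness of 8 mm. The base is a full 285×150 slab on the floor; four walls sit on top of the base. The front and back walls (the −y and +y sides) span the full width; the two side walls fit between them.

C is a spool: two coaxial disc flanges of radius 197 mm and thickness 8 mm, joined by a core cylinder of radius 57 mm and height 134 mm. The lower flange rests on z = 0 and the three cylinders share a vertical axis.

The open box is on top of the stool. The spool is on the floor beside the stool on its +x side.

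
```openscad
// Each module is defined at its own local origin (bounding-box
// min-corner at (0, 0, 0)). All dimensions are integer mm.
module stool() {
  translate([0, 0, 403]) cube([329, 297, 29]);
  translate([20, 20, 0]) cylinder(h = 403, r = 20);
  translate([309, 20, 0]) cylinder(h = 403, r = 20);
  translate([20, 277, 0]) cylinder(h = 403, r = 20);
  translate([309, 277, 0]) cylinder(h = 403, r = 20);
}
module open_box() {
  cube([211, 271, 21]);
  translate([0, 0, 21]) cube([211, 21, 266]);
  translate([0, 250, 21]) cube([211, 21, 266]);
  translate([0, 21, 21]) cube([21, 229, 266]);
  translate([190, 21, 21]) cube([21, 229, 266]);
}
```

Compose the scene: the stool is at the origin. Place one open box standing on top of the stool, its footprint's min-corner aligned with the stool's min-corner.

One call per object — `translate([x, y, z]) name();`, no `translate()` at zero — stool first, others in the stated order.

stool();
translate([0, 0, 432]) open_box();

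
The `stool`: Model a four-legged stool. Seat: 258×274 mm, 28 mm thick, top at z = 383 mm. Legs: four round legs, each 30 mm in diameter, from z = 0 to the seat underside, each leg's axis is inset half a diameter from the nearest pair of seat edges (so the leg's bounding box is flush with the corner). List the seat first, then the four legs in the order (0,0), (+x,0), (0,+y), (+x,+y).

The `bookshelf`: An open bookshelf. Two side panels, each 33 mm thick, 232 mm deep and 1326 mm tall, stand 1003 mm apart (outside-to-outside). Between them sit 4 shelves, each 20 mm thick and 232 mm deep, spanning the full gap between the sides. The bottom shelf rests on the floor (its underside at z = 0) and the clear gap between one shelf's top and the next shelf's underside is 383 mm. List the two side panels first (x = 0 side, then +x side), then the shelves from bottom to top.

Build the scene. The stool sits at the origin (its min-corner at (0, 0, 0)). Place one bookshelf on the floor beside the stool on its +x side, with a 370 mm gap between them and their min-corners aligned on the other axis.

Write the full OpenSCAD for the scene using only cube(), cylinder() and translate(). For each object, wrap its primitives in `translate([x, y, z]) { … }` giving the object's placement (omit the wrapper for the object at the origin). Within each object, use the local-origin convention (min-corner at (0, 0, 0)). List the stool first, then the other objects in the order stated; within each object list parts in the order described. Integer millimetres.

translate([0, 0, 355]) cube([258, 274, 28]);
translate([15, 15, 0]) cylinder(h = 355, r = 15);
translate([243, 15, 0]) cylinder(h = 355, r = 15);
translate([15, 259, 0]) cylinder(h = 355, r = 15);
translate([243, 259, 0]) cylinder(h = 355, r = 15);
translate([628, 0, 0]) {
  cube([33, 232, 1326]);
  translate([970, 0, 0]) cube([33, 232, 1326]);
  translate([33, 0, 0]) cube([937, 232, 20]);
  translate([33, 0, 403]) cube([937, 232, 20]);
  translate([33, 0, 806]) cube([937, 232, 20]);
  translate([33, 0, 1209]) cube([937, 232, 20]);
}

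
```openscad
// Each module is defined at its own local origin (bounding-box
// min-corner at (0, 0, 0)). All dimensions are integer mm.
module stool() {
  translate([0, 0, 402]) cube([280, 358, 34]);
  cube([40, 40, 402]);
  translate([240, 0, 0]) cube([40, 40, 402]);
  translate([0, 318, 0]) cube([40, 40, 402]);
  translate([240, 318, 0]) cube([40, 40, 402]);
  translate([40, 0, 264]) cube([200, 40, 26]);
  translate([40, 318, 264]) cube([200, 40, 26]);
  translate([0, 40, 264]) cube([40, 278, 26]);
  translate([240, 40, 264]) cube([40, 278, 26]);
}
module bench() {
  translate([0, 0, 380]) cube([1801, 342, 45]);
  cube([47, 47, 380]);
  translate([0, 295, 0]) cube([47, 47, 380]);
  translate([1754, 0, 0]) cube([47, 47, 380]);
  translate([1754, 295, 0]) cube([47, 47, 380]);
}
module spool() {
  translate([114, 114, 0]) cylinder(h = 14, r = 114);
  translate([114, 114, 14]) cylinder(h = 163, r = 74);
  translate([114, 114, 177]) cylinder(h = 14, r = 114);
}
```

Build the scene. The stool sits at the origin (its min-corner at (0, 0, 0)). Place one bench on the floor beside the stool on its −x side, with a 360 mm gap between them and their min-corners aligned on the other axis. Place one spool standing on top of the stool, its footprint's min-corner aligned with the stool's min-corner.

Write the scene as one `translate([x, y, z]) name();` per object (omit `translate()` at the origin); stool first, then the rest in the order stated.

stool();
translate([-2161, 0, 0]) bench();
translate([0, 0, 436]) spool();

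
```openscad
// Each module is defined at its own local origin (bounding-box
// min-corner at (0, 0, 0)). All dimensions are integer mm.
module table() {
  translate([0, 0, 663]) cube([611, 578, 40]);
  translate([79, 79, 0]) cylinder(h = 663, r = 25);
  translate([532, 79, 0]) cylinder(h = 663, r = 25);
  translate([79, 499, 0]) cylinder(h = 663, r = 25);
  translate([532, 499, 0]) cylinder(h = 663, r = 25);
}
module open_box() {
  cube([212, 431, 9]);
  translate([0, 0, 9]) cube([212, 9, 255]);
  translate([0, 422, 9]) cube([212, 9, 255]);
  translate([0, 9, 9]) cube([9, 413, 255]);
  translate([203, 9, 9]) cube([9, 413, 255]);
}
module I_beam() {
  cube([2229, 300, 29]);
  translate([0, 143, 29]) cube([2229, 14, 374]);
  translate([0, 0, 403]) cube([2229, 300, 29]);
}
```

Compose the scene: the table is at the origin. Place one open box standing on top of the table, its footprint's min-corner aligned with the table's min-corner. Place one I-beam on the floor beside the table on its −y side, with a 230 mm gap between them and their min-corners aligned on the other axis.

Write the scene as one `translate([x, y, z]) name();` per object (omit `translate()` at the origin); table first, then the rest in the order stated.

table();
translate([0, 0, 703]) open_box();
translate([0, -530, 0]) I_beam();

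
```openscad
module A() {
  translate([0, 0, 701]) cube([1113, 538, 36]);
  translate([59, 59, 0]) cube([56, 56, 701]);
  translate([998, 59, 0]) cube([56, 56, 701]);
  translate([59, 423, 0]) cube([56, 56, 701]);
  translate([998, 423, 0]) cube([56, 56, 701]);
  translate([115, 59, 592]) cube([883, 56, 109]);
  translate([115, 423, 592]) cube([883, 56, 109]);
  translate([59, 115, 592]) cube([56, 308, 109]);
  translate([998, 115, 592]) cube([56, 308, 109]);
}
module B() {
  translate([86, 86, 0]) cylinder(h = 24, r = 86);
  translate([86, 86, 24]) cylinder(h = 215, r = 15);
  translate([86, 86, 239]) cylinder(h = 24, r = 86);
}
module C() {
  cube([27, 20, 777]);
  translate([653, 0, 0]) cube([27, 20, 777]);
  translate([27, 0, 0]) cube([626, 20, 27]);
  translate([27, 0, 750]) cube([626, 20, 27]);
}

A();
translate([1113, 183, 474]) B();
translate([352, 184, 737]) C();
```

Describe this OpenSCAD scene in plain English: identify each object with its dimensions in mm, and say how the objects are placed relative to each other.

A is a rectangular dining table. The top is 1113×538×36 mm with its upper surface at z = 737 mm. It stands on four 56×56 mm square legs, each inset 59 mm from the nearest pair of top edges, running from the floor to the underside of the top. Four apron rails, 56 mm thick and 109 mm tall, run between adjacent legs with their top edges flush with the underside of the top and their outer faces flush with the legs' outer faces.

B is a spool: two coaxial disc flanges of radius 86 mm and thickness 24 mm, joined by a core cylinder of radius 15 mm and height 215 mm. The lower flange rests on z = 0 and the three cylinders share a vertical axis.

C is a rectangular picture frame lying in the x–z plane (depth along y). The opening is 626 mm wide (x) by 723 mm tall (z), surrounded by a border 27 mm wide on all four sides. The frame is 20 mm deep and is made of two full-height vertical stiles with two horizontal rails fitted between them.

The spool is beside the table with their tops flush at z = 737. The picture frame is on top of the table.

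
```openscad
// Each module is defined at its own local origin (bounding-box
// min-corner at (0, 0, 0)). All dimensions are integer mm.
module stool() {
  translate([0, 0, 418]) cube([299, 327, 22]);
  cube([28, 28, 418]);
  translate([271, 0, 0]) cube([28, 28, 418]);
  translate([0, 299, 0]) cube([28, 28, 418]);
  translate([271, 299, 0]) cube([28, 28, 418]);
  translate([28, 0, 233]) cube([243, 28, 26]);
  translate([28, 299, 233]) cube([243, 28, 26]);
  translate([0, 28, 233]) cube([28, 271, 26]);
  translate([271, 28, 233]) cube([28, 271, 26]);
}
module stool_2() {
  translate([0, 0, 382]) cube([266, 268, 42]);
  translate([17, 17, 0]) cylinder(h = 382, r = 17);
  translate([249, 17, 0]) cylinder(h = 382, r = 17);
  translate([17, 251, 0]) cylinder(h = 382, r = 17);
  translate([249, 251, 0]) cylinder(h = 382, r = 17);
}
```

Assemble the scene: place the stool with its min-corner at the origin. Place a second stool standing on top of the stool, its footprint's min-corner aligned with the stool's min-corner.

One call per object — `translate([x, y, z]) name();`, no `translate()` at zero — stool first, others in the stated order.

stool();
translate([0, 0, 440]) stool_2();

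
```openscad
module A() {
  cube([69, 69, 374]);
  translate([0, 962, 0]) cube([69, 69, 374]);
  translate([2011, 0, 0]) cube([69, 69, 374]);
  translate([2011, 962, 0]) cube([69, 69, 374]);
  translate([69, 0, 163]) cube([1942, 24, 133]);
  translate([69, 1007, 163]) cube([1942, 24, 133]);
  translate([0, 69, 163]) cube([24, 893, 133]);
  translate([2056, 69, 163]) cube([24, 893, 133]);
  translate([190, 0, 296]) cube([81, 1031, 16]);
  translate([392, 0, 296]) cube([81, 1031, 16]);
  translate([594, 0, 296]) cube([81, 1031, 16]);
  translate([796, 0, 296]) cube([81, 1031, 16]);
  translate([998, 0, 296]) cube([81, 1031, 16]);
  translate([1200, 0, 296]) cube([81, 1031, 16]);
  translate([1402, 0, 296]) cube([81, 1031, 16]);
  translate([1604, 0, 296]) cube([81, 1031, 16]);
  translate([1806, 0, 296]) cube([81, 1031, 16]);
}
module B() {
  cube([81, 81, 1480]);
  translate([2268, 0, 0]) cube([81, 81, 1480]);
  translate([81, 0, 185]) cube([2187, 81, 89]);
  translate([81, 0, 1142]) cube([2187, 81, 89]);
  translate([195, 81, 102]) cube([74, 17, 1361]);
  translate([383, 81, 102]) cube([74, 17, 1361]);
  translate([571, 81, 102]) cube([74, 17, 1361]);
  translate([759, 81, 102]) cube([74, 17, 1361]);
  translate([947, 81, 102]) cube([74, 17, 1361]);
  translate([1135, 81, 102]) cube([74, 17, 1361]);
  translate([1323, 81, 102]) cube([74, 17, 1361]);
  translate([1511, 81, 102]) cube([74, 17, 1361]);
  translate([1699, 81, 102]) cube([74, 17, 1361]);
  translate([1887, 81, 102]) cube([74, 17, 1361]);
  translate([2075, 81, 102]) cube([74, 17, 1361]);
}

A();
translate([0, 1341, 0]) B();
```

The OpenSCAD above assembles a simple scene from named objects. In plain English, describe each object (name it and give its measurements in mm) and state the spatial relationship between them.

A is a bed frame 2080 mm long (x) by 1031 mm wide (y). Four 69×69 mm corner posts, 374 mm tall, at the corners of the footprint. Four rails of 24 mm thickness and 133 mm height run between adjacent posts with their undersides at z = 163 mm, their outer faces flush with the outside of the frame (the two x-running rails run between the posts' inner faces; the two y-running rails run between the posts' inner faces). 9 slats, each 81 mm wide (x) and 16 mm thick, lie across the top of the two x-running rails, running the full 1031 mm width of the frame in y; the slats are evenly spaced along x between the inner faces of the end posts with equal gaps (rounded down to the nearest mm) at the −x end and between each pair — any rounding remainder accumulates at the +x end.

B is a fence section. Two 81×81 mm posts, 1480 mm tall, stand on the floor with a clear span of 2187 mm between their inner faces. Two horizontal rails of 81×89 mm section span the gap between the posts with their undersides at z = 185 mm and z = 1142 mm, flush with the posts' −y face. 11 pickets, each 74 mm wide, 17 mm thick and 1361 mm tall, are fixed to the +y face of the rails with their bottoms at z = 102 mm, evenly spaced across the span with equal gaps (rounded down to the nearest mm) at the −x end and between each pair — any rounding remainder accumulates at the +x end.

The fence section is on the floor beside the bed frame on its +y side.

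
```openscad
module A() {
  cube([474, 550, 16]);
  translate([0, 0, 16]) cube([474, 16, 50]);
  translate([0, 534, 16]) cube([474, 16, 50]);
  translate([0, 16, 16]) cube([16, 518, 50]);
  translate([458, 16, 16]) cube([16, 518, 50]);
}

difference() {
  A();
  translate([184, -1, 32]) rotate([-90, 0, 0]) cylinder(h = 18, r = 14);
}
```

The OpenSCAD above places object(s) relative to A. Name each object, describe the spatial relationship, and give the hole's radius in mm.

A is an open box. The open box has a circular hole through its front wall. The hole's radius is 14 mm.

The subtracted cylinder has r = 14 mm.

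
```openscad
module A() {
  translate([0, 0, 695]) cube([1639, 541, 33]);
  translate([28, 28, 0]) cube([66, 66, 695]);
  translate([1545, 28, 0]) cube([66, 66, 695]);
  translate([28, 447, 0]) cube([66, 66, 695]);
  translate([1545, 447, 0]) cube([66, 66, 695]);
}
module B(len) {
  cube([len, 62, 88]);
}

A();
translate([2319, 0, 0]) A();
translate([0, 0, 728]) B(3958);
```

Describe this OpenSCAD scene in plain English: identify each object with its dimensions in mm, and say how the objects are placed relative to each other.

A is a rectangular dining table. The top is 1639×541×33 mm with its upper surface at z = 728 mm. It stands on four 66×66 mm square legs, each inset 28 mm from the nearest pair of top edges, running from the floor to the underside of the top.

B is a rectangular beam 3958 mm long (x), 62 mm deep (y), 88 mm thick (z).

The beam spans the tops of two tables placed 680 mm apart, resting at z = 728 mm.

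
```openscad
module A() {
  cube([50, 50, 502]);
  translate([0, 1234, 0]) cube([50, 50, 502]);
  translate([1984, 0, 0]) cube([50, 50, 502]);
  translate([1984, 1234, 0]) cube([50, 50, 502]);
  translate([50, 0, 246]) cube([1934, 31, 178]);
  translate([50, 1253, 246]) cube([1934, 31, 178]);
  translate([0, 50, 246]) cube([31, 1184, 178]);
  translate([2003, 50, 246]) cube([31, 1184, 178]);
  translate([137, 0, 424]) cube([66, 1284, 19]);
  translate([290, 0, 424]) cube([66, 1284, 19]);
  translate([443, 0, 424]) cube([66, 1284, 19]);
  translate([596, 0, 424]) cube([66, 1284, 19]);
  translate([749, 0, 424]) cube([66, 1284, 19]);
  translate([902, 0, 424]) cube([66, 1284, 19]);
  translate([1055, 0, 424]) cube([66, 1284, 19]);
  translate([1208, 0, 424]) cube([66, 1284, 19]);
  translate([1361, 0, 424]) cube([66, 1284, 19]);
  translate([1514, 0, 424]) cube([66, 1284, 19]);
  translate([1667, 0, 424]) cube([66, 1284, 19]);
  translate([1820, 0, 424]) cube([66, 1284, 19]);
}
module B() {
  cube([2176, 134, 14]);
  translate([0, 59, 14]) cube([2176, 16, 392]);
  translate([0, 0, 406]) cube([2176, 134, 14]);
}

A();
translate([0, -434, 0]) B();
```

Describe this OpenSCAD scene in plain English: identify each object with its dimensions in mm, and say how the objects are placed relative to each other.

A is a bed frame 2034 mm long (x) by 1284 mm wide (y). Four 50×50 mm corner posts, 502 mm tall, at the corners of the footprint. Four rails of 31 mm thickness and 178 mm height run between adjacent posts with their undersides at z = 246 mm, their outer faces flush with the outside of the frame (the two x-running rails run between the posts' inner faces; the two y-running rails run between the posts' inner faces). 12 slats, each 66 mm wide (x) and 19 mm thick, lie across the top of the two x-running rails, running the full 1284 mm width of the frame in y; the slats are evenly spaced along x between the inner faces of the end posts with equal gaps (rounded down to the nearest mm) at the −x end and between each pair — any rounding remainder accumulates at the +x end.

B is an I-beam lying along x, 2176 mm long. Overall section height 420 mm. Two flanges 134 mm wide (y) and 14 mm thick, one on the floor and one at the top; a web 16 mm thick runs between them, centred on the flange width.

The I-beam is on the floor beside the bed frame on its −y side.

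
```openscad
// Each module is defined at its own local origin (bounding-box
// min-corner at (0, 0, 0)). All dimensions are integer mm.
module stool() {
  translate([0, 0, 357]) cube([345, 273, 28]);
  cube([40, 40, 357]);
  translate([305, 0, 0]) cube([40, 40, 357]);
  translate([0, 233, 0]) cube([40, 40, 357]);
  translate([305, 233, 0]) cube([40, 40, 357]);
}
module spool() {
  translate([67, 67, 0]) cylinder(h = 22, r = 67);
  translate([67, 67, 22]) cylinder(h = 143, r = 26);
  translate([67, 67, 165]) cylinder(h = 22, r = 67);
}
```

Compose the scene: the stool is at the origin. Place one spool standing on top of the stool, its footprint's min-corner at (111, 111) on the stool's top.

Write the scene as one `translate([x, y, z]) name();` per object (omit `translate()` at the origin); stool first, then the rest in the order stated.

stool();
translate([111, 111, 385]) spool();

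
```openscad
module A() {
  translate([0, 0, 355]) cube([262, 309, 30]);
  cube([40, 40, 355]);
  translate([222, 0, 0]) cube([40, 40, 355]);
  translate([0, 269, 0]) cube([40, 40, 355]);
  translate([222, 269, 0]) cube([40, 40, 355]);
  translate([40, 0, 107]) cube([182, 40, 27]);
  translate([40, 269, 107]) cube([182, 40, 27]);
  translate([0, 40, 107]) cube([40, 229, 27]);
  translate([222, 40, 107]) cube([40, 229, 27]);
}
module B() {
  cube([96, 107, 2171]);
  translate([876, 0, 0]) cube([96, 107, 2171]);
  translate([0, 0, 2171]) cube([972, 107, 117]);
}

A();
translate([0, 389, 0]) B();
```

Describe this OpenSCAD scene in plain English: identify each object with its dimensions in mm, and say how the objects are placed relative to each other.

A is a four-legged stool. The seat is a 262×309×30 mm slab whose top surface is at z = 385 mm; four square legs, each 40×40 mm in cross-section, run from the floor (z = 0) to the underside of the seat, each flush with a corner of the seat. Four stretchers, 40 mm wide and 27 mm tall, connect adjacent legs with their undersides at z = 107 mm, each running between the inner faces of the legs it joins and aligned with the legs' outer faces on the other axis.

B is a door frame. The clear opening is 780 mm wide and 2171 mm high. Two 96 mm wide jambs, 107 mm deep, stand either side of the opening from the floor to the top of the opening. A 117 mm thick head sits across the top of both jambs, spanning the full outside width of the frame.

The door frame is on the floor beside the stool on its +y side.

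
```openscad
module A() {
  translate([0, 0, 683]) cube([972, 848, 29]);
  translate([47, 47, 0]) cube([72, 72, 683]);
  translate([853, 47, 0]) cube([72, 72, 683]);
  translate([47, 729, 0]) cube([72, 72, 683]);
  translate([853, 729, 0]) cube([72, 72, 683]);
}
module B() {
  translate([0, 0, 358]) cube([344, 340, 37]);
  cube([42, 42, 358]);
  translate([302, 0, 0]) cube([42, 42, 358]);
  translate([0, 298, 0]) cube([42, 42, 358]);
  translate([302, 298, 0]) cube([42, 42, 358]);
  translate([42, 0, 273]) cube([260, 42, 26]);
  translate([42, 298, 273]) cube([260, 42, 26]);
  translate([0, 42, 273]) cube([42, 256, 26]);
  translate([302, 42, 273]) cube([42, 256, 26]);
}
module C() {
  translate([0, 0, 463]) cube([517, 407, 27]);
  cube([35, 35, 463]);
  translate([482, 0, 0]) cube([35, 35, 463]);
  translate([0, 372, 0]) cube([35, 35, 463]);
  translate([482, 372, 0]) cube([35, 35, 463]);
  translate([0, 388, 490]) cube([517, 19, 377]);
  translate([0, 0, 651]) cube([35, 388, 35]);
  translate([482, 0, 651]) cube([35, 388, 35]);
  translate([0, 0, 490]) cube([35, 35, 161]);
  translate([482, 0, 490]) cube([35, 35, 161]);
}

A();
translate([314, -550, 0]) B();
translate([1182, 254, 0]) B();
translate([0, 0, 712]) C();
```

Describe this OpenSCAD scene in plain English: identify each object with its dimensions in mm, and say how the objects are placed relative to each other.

A is a table: top 972 mm (x) × 848 mm (y), 29 mm thick, upper face at z = 712 mm, on four 72×72 mm square legs, each inset 47 mm from the nearest pair of top edges, running from z = 0 to the bottom of the top.

B is a simple wooden stool: a rectangular seat 344 mm (x) by 340 mm (y), 37 mm thick, top face at z = 395 mm, on four square legs, each 42×42 mm in cross-section. The legs rest on z = 0, each flush with a corner of the seat. Four stretchers, 42 mm wide and 26 mm tall, connect adjacent legs with their undersides at z = 273 mm, each running between the inner faces of the legs it joins and aligned with the legs' outer faces on the other axis.

C is a chair: 517×407 mm seat, 27 mm thick, top at z = 490 mm, on four 35 mm square corner legs flush with the seat edges. A 19 mm thick backrest slab spans the full seat width, extending 377 mm above the seat top, its back face flush with the seat's +y edge. Two armrests of 35×35 mm section run along each side from the seat's front edge to the front of the backrest, top faces 196 mm above the seat top and outer faces flush with the seat's x-edges; a 35×35 mm post under the front of each armrest stands on the seat at the front corner.

Two stools sit around the table at the −y, +x sides. The chair is on top of the table.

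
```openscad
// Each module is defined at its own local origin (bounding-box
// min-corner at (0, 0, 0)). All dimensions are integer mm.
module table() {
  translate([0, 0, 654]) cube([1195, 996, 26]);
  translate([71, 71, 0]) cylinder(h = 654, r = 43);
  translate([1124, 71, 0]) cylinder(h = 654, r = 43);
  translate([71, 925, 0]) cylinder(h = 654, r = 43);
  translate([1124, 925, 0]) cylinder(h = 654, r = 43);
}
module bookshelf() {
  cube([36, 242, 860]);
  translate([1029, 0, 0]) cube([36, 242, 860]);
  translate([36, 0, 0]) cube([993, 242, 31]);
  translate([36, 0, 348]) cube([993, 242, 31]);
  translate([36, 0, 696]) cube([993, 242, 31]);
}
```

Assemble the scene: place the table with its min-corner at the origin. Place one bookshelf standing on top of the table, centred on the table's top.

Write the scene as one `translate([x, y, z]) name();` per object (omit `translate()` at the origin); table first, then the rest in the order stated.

table();
translate([65, 377, 680]) bookshelf();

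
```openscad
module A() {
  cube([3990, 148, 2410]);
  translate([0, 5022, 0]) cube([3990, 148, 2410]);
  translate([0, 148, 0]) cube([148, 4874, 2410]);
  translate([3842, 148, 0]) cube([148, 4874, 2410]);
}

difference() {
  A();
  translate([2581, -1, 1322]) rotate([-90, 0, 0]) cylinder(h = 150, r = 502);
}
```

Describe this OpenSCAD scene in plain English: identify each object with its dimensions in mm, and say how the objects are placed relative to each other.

A is the wall frame of a small rectangular building: four walls, each 2410 mm tall and 148 mm thick, enclosing a footprint 3990 mm (x) by 5170 mm (y) outside-to-outside, with no floor or roof. The front and back walls (the −y and +y sides) span the full width; the two side walls fit between them.

The house frame has a circular hole of radius 502 mm through its front wall, centred at (x = 2581, z = 1322).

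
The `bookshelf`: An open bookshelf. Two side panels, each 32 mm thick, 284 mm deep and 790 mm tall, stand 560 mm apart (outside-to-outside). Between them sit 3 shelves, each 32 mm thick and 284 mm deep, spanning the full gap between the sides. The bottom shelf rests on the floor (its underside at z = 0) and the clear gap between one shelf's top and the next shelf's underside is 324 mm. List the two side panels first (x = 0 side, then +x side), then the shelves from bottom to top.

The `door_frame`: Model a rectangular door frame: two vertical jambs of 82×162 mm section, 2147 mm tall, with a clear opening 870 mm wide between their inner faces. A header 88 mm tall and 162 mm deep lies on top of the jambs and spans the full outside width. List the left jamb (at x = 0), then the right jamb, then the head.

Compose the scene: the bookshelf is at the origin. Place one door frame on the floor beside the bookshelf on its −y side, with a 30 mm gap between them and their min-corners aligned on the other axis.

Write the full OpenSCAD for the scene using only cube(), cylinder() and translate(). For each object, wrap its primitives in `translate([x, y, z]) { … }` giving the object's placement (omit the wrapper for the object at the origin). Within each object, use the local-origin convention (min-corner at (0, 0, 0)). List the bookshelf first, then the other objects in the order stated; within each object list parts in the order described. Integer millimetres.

cube([32, 284, 790]);
translate([528, 0, 0]) cube([32, 284, 790]);
translate([32, 0, 0]) cube([496, 284, 32]);
translate([32, 0, 356]) cube([496, 284, 32]);
translate([32, 0, 712]) cube([496, 284, 32]);
translate([0, -192, 0]) {
  cube([82, 162, 2147]);
  translate([952, 0, 0]) cube([82, 162, 2147]);
  translate([0, 0, 2147]) cube([1034, 162, 88]);
}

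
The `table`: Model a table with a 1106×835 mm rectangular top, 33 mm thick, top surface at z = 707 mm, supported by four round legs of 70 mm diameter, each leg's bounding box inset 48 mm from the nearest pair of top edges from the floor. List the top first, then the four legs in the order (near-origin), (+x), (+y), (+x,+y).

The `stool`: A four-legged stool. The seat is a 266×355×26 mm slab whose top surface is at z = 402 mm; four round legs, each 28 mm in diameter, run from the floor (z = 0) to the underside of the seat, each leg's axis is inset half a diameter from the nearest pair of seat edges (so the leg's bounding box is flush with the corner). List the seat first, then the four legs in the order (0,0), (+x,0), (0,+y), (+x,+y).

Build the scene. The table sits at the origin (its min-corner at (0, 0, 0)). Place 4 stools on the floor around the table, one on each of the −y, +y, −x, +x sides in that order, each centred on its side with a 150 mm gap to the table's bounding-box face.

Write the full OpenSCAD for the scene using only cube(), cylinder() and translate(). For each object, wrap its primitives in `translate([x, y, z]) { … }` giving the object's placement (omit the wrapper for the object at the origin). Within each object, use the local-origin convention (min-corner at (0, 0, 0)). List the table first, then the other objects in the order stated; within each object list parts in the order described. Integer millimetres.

translate([0, 0, 674]) cube([1106, 835, 33]);
translate([83, 83, 0]) cylinder(h = 674, r = 35);
translate([1023, 83, 0]) cylinder(h = 674, r = 35);
translate([83, 752, 0]) cylinder(h = 674, r = 35);
translate([1023, 752, 0]) cylinder(h = 674, r = 35);
translate([420, -505, 0]) {
  translate([0, 0, 376]) cube([266, 355, 26]);
  translate([14, 14, 0]) cylinder(h = 376, r = 14);
  translate([252, 14, 0]) cylinder(h = 376, r = 14);
  translate([14, 341, 0]) cylinder(h = 376, r = 14);
  translate([252, 341, 0]) cylinder(h = 376, r = 14);
}
translate([420, 985, 0]) {
  translate([0, 0, 376]) cube([266, 355, 26]);
  translate([14, 14, 0]) cylinder(h = 376, r = 14);
  translate([252, 14, 0]) cylinder(h = 376, r = 14);
  translate([14, 341, 0]) cylinder(h = 376, r = 14);
  translate([252, 341, 0]) cylinder(h = 376, r = 14);
}
translate([-416, 240, 0]) {
  translate([0, 0, 376]) cube([266, 355, 26]);
  translate([14, 14, 0]) cylinder(h = 376, r = 14);
  translate([252, 14, 0]) cylinder(h = 376, r = 14);
  translate([14, 341, 0]) cylinder(h = 376, r = 14);
  translate([252, 341, 0]) cylinder(h = 376, r = 14);
}
translate([1256, 240, 0]) {
  translate([0, 0, 376]) cube([266, 355, 26]);
  translate([14, 14, 0]) cylinder(h = 376, r = 14);
  translate([252, 14, 0]) cylinder(h = 376, r = 14);
  translate([14, 341, 0]) cylinder(h = 376, r = 14);
  translate([252, 341, 0]) cylinder(h = 376, r = 14);
}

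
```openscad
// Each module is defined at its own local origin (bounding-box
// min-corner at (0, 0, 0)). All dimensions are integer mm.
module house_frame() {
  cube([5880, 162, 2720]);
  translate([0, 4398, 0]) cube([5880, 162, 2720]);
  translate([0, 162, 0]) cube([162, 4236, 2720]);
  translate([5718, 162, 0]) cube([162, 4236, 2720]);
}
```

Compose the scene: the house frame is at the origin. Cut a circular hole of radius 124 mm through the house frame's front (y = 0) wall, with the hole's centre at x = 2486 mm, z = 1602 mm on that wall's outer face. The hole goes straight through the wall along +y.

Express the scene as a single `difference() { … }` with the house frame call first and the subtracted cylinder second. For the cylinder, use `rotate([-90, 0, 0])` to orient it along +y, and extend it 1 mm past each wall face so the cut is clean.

difference() {
  house_frame();
  translate([2486, -1, 1602]) rotate([-90, 0, 0]) cylinder(h = 164, r = 124);
}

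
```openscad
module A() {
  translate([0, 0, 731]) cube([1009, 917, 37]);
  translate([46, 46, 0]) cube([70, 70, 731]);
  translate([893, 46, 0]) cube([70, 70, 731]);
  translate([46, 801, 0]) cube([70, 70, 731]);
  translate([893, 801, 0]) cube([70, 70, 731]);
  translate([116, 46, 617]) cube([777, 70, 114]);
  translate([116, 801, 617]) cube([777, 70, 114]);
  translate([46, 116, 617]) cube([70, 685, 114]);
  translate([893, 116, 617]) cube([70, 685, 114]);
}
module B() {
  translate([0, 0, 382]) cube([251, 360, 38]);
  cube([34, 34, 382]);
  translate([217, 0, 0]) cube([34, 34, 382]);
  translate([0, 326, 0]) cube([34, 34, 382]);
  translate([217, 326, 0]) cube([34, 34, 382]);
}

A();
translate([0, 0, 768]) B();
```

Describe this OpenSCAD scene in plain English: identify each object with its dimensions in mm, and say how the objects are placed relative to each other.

A is a table with a 1009×917 mm rectangular top, 37 mm thick, top surface at z = 768 mm, supported by four 70×70 mm square legs, each inset 46 mm from the nearest pair of top edges, running from the floor. Four apron rails, 70 mm thick and 114 mm tall, run between adjacent legs with their top edges flush with the underside of the top and their outer faces flush with the legs' outer faces.

B is a simple wooden stool: a rectangular seat 251 mm (x) by 360 mm (y), 38 mm thick, top face at z = 420 mm, on four square legs, each 34×34 mm in cross-section. The legs rest on z = 0, each flush with a corner of the seat.

The stool is on top of the table.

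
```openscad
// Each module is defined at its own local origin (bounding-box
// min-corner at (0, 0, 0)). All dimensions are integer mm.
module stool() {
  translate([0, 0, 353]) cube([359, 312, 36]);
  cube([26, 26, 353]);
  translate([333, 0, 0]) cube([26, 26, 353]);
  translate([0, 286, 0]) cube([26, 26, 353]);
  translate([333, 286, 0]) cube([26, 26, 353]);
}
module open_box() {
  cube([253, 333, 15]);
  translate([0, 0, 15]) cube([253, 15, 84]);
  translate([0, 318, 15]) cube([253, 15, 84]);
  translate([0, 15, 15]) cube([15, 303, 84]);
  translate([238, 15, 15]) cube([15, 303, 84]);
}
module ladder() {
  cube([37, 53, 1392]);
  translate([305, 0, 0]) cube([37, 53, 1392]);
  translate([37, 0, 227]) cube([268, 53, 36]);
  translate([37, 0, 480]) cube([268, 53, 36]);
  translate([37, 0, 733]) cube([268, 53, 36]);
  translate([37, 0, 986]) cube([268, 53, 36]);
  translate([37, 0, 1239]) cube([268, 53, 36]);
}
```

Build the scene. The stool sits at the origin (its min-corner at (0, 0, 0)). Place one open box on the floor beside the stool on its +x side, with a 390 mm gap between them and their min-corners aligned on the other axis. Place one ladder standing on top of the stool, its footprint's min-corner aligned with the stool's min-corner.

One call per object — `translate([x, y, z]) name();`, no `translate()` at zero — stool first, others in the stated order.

stool();
translate([749, 0, 0]) open_box();
translate([0, 0, 389]) ladder();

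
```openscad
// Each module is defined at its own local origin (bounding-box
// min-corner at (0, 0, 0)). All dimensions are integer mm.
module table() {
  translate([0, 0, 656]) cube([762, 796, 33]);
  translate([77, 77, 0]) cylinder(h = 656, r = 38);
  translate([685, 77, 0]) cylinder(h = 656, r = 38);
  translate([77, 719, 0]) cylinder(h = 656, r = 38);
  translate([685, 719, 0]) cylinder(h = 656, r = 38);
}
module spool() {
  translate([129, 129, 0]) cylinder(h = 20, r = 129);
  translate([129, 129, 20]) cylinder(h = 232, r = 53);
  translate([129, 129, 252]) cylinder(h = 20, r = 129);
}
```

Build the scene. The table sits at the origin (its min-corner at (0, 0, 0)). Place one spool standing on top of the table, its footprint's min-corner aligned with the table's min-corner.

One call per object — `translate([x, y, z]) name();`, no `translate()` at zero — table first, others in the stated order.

table();
translate([0, 0, 689]) spool();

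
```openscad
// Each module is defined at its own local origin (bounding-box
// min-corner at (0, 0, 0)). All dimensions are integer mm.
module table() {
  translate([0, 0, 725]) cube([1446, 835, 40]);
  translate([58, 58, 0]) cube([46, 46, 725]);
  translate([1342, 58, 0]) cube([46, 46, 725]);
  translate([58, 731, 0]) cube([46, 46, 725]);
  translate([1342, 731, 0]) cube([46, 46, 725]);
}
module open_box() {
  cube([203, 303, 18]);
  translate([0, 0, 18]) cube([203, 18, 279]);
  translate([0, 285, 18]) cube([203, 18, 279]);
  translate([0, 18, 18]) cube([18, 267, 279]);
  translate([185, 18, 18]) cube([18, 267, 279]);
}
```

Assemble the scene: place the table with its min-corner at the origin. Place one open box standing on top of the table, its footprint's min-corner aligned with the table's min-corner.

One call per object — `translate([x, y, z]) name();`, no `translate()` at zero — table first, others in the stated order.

table();
translate([0, 0, 765]) open_box();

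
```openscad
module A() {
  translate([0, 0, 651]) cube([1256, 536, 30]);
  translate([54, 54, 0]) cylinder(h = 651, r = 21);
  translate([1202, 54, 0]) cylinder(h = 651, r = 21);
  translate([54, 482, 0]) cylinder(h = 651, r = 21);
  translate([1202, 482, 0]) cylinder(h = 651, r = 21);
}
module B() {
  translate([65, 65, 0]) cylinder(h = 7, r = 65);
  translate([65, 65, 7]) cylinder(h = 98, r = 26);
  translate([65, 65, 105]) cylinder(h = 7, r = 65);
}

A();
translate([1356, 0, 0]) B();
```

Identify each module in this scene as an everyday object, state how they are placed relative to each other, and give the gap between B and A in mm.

A is a table. B is a spool. The spool is on the floor beside the table on its +x side. The gap between the spool and the table is 100 mm.

The spool's nearest face is 100 mm from the table's +x face.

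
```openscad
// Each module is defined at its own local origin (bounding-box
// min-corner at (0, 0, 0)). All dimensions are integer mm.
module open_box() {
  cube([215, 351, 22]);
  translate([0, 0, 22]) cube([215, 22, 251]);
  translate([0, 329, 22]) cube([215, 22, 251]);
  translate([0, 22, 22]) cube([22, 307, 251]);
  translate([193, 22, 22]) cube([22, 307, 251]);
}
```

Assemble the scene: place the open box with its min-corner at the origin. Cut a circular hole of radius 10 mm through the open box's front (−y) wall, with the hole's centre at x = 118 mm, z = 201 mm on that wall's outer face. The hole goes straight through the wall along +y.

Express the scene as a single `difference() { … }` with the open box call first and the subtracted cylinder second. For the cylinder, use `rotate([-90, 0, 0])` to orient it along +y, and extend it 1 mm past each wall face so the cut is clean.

difference() {
  open_box();
  translate([118, -1, 201]) rotate([-90, 0, 0]) cylinder(h = 24, r = 10);
}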